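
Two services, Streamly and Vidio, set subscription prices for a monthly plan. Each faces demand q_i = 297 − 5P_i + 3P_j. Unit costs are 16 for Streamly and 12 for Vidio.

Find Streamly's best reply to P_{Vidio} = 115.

Streamly's profit: π = (P_{Streamly} − 16)(297 − 5P_{Streamly} + 3P_{Vidio}).
∂π/∂P_{Streamly} = 377 − 10P_{Streamly} + 3P_{Vidio} = 0 ⇒ P_{Streamly} = 37.7 + 0.3P_{Vidio}.
At P_{Vidio} = 115: P_{Streamly} = 37.7 + 0.3·115 = 72.2.

72.2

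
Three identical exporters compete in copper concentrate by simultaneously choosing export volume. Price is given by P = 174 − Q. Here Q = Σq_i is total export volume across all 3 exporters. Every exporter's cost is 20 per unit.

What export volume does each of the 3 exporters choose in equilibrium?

38.5

A representative exporter's profit is π_i = q_i(174 − Q) − 20q_i, with Q = q_i + Σ_{j≠i} q_j.
First-order condition: 154 − 2q_i − Σ_{j≠i} q_j = 0.
In a symmetric equilibrium every exporter chooses the same q, so Σ_{j≠i} q_j = 2q. The condition becomes 154 − 4q = 0, giving q = 154/4 = 38.5.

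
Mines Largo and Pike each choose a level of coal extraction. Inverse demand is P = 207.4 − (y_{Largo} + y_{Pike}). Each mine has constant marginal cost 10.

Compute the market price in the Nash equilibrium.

Mine Largo's profit: π = y_{Largo}(207.4 − (y_{Largo} + y_{Pike})) − 10y_{Largo}.
∂π/∂y_{Largo} = 197.4 − 2y_{Largo} − y_{Pike} = 0, so y_{Largo} = 98.7 − 0.5y_{Pike}.
By symmetry y_{Pike} = y_{Largo}; substituting into the reaction function, 1.5y_{Largo} = 98.7 and y_{Largo} = 65.8.
Equilibrium price: P = 207.4 − 131.6 = 75.8.

75.8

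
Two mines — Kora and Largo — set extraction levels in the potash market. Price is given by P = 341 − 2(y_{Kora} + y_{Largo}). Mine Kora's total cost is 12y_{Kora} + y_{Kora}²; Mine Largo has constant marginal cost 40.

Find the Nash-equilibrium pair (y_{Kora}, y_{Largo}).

35.7, 57.4

Mine Kora's profit: π = y_{Kora}(341 − 2(y_{Kora} + y_{Largo})) − 12y_{Kora} − y_{Kora}².
∂π/∂y_{Kora} = 329 − 6y_{Kora} − 2y_{Largo} = 0, so y_{Kora} = 329/6 − (1/3)y_{Largo}.
For Largo: ∂π/∂y_{Largo} = 301 − 4y_{Largo} − 2y_{Kora} = 0 ⇒ y_{Largo} = 75.25 − 0.5y_{Kora}.
Solving the two reaction functions simultaneously: (1 − (−1/3)(−0.5))y_{Kora} = 329/6 − (1/3)·75.25, so (5/6)y_{Kora} = 29.75 and y_{Kora} = 35.7.
Then y_{Largo} = 75.25 − 0.5·35.7 = 57.4.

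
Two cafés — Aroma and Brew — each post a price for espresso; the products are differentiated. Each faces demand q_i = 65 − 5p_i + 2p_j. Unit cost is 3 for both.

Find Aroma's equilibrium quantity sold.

35

Aroma's profit: π = (p_{Aroma} − 3)(65 − 5p_{Aroma} + 2p_{Brew}).
∂π/∂p_{Aroma} = 80 − 10p_{Aroma} + 2p_{Brew} = 0 ⇒ p_{Aroma} = 8 + 0.2p_{Brew}.
The game is symmetric, so in equilibrium p_{Brew} = p_{Aroma}: the reaction function gives 0.8p_{Aroma} = 8, hence p_{Aroma} = 10.
q_{Aroma} = 65 − 5·10 + 2·10 = 35.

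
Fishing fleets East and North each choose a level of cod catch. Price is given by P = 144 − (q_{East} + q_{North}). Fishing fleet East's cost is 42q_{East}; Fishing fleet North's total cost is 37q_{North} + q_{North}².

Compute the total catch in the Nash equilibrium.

59

Fishing fleet East's profit: π = q_{East}(144 − (q_{East} + q_{North})) − 42q_{East}.
∂π/∂q_{East} = 102 − 2q_{East} − q_{North} = 0, so q_{East} = 51 − 0.5q_{North}.
For North: ∂π/∂q_{North} = 107 − 4q_{North} − q_{East} = 0 ⇒ q_{North} = 26.75 − 0.25q_{East}.
Plugging q_{North} into East's best response: q_{East} = 51 − 0.5(26.75 − 0.25q_{East}) ⇒ 0.875q_{East} = 37.625, so q_{East} = 43.
Then q_{North} = 26.75 − 0.25·43 = 16.
Total catch: 43 + 16 = 59.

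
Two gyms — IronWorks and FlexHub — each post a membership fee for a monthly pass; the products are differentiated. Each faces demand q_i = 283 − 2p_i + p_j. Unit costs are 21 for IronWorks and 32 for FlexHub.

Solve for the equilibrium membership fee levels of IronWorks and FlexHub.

IronWorks's profit: π = (p_{IronWorks} − 21)(283 − 2p_{IronWorks} + p_{FlexHub}).
∂π/∂p_{IronWorks} = 325 − 4p_{IronWorks} + p_{FlexHub} = 0 ⇒ p_{IronWorks} = 81.25 + 0.25p_{FlexHub}.
Similarly p_{FlexHub} = 86.75 + 0.25p_{IronWorks}.
Solving the two reaction functions simultaneously: (1 − (0.25)(0.25))p_{IronWorks} = 81.25 + 0.25·86.75, so 0.9375p_{IronWorks} = 102.9375 and p_{IronWorks} = 109.8.
Then p_{FlexHub} = 86.75 + 0.25·109.8 = 114.2.

109.8, 114.2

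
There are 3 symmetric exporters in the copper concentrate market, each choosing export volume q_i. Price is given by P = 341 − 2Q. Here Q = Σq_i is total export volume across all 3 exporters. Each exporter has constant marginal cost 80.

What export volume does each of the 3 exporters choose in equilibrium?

A representative exporter's profit is π_i = q_i(341 − 2Q) − 80q_i, with Q = q_i + Σ_{j≠i} q_j.
First-order condition: 261 − 4q_i − 2Σ_{j≠i} q_j = 0.
In a symmetric equilibrium every exporter chooses the same q, so Σ_{j≠i} q_j = 2q. The condition becomes 261 − 8q = 0, giving q = 261/8 = 32.625.

32.625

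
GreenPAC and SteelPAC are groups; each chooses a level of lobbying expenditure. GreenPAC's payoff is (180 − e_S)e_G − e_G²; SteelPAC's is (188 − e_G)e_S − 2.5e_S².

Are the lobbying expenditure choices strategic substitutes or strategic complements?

strategic substitutes

Expanding GreenPAC's payoff: 180e_G − e_Se_G − e_G².
∂π/∂e_G = 180 − e_S − 2e_G = 0, so e_G = 90 − 0.5e_S.
The best-response slope de_G/de_S = −0.5 < 0: the reaction function is downward-sloping, so the choices are strategic substitutes.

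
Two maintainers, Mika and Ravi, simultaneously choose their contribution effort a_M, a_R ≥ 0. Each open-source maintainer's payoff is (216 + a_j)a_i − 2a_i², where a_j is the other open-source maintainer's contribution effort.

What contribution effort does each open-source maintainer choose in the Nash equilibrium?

Mika's payoff is (216 + a_R)a_M − 2a_M².
∂π/∂a_M = 216 + a_R − 4a_M = 0, so a_M = 54 + 0.25a_R.
The game is symmetric, so in equilibrium a_R = a_M: the reaction function gives 0.75a_M = 54, hence a_M = 72.

72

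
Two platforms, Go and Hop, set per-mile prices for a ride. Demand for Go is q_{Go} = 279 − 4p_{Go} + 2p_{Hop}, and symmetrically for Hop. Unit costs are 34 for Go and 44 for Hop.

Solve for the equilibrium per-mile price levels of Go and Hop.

70.5, 74.5

Go's profit: π = (p_{Go} − 34)(279 − 4p_{Go} + 2p_{Hop}).
∂π/∂p_{Go} = 415 − 8p_{Go} + 2p_{Hop} = 0 ⇒ p_{Go} = 51.875 + 0.25p_{Hop}.
Similarly p_{Hop} = 56.875 + 0.25p_{Go}.
Solving the two reaction functions simultaneously: (1 − (0.25)(0.25))p_{Go} = 51.875 + 0.25·56.875, so 0.9375p_{Go} = 2115/32 and p_{Go} = 70.5.
Then p_{Hop} = 56.875 + 0.25·70.5 = 74.5.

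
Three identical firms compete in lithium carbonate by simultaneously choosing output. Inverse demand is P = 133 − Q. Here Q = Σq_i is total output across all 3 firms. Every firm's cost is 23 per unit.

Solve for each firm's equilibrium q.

A representative firm's profit is π_i = q_i(133 − Q) − 23q_i, with Q = q_i + Σ_{j≠i} q_j.
First-order condition: 110 − 2q_i − Σ_{j≠i} q_j = 0.
Imposing symmetry (q_j = q for all j) turns Σ_{j≠i} q_j into 2q, so 110 = 4q and q = 27.5.

27.5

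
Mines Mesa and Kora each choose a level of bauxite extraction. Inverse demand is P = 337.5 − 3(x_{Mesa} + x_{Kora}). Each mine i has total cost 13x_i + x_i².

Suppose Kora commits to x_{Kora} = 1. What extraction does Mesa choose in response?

40.1875

Mine Mesa's profit: π = x_{Mesa}(337.5 − 3(x_{Mesa} + x_{Kora})) − 13x_{Mesa} − x_{Mesa}².
∂π/∂x_{Mesa} = 324.5 − 8x_{Mesa} − 3x_{Kora} = 0, so x_{Mesa} = 40.5625 − 0.375x_{Kora}.
At x_{Kora} = 1: x_{Mesa} = 40.5625 − 0.375·1 = 40.1875.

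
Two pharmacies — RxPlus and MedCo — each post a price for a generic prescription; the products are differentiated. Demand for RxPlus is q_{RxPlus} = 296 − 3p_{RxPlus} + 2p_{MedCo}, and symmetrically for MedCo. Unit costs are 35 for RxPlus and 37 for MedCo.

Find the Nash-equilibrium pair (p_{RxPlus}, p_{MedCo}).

100.625, 101.375

RxPlus's profit: π = (p_{RxPlus} − 35)(296 − 3p_{RxPlus} + 2p_{MedCo}).
∂π/∂p_{RxPlus} = 401 − 6p_{RxPlus} + 2p_{MedCo} = 0 ⇒ p_{RxPlus} = 401/6 + (1/3)p_{MedCo}.
Similarly p_{MedCo} = 407/6 + (1/3)p_{RxPlus}.
Plugging p_{MedCo} into RxPlus's best response: p_{RxPlus} = 401/6 + (1/3)(407/6 + (1/3)p_{RxPlus}) ⇒ (8/9)p_{RxPlus} = 805/9, so p_{RxPlus} = 100.625.
Then p_{MedCo} = 407/6 + (1/3)·100.625 = 101.375.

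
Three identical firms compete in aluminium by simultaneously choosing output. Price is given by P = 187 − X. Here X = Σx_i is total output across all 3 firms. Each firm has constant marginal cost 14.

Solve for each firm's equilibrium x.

43.25

A representative firm's profit is π_i = x_i(187 − X) − 14x_i, with X = x_i + Σ_{j≠i} x_j.
First-order condition: 173 − 2x_i − Σ_{j≠i} x_j = 0.
With identical firms, set every x_j = x: then 173 − 2x − 2x = 0, i.e. x = 173/4 = 43.25.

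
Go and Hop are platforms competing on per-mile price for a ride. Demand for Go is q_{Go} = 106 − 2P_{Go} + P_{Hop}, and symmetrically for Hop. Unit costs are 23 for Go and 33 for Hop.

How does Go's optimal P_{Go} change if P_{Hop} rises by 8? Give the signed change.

2

Go's profit: π = (P_{Go} − 23)(106 − 2P_{Go} + P_{Hop}).
∂π/∂P_{Go} = 152 − 4P_{Go} + P_{Hop} = 0 ⇒ P_{Go} = 38 + 0.25P_{Hop}.
The reaction-function slope is 0.25, so an 8-unit rise in P_{Hop} moves P_{Go} by 0.25 × 8 = 2. Go's best response rises — the actions are strategic complements.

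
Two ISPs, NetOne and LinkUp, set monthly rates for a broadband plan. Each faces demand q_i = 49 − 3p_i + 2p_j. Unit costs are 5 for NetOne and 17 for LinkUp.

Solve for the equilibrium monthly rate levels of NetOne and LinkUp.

18.25, 22.75

NetOne's profit: π = (p_{NetOne} − 5)(49 − 3p_{NetOne} + 2p_{LinkUp}).
∂π/∂p_{NetOne} = 64 − 6p_{NetOne} + 2p_{LinkUp} = 0 ⇒ p_{NetOne} = 32/3 + (1/3)p_{LinkUp}.
Similarly p_{LinkUp} = 50/3 + (1/3)p_{NetOne}.
Plugging p_{LinkUp} into NetOne's best response: p_{NetOne} = 32/3 + (1/3)(50/3 + (1/3)p_{NetOne}) ⇒ (8/9)p_{NetOne} = 146/9, so p_{NetOne} = 18.25.
Then p_{LinkUp} = 50/3 + (1/3)·18.25 = 22.75.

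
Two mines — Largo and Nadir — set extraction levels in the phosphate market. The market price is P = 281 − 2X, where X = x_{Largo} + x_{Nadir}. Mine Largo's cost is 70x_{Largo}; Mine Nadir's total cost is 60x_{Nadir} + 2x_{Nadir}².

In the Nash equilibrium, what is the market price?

Mine Largo's profit: π = x_{Largo}(281 − 2(x_{Largo} + x_{Nadir})) − 70x_{Largo}.
∂π/∂x_{Largo} = 211 − 4x_{Largo} − 2x_{Nadir} = 0, so x_{Largo} = 52.75 − 0.5x_{Nadir}.
For Nadir: ∂π/∂x_{Nadir} = 221 − 8x_{Nadir} − 2x_{Largo} = 0 ⇒ x_{Nadir} = 27.625 − 0.25x_{Largo}.
Solving the two reaction functions simultaneously: (1 − (−0.5)(−0.25))x_{Largo} = 52.75 − 0.5·27.625, so 0.875x_{Largo} = 38.9375 and x_{Largo} = 44.5.
Then x_{Nadir} = 27.625 − 0.25·44.5 = 16.5.
Equilibrium price: P = 281 − 2·61 = 159.

159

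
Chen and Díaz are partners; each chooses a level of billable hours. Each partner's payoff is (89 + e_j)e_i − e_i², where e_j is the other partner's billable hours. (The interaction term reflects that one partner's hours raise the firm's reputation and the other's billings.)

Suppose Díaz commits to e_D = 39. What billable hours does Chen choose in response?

64

Chen's payoff is (89 + e_D)e_C − e_C².
∂π/∂e_C = 89 + e_D − 2e_C = 0, so e_C = 44.5 + 0.5e_D.
At e_D = 39: e_C = 44.5 + 0.5·39 = 64.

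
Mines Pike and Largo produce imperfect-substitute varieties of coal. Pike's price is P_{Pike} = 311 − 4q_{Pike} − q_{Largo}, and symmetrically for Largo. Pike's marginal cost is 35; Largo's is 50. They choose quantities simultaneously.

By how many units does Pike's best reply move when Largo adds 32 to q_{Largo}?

Mine Pike's profit: π = q_{Pike}(311 − 4q_{Pike} − q_{Largo}) − 35q_{Pike}.
∂π/∂q_{Pike} = 276 − 8q_{Pike} − q_{Largo} = 0 ⇒ q_{Pike} = 34.5 − 0.125q_{Largo}.
The reaction-function slope is −0.125, so a 32-unit rise in q_{Largo} moves q_{Pike} by −0.125 × 32 = −4. Pike's best response falls — the actions are strategic substitutes.

-4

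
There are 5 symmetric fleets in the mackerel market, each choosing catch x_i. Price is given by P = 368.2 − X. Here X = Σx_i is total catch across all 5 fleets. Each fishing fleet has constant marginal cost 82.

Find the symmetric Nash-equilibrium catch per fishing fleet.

47.7

A representative fishing fleet's profit is π_i = x_i(368.2 − X) − 82x_i, with X = x_i + Σ_{j≠i} x_j.
First-order condition: 286.2 − 2x_i − Σ_{j≠i} x_j = 0.
With identical fishing fleets, set every x_j = x: then 286.2 − 2x − 4x = 0, i.e. x = 286.2/6 = 47.7.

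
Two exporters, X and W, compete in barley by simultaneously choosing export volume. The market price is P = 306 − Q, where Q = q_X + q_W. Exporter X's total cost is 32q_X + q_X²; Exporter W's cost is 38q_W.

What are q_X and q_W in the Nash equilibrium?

40, 114

Exporter X's profit: π = q_X(306 − (q_X + q_W)) − 32q_X − q_X².
∂π/∂q_X = 274 − 4q_X − q_W = 0, so q_X = 68.5 − 0.25q_W.
For W: ∂π/∂q_W = 268 − 2q_W − q_X = 0 ⇒ q_W = 134 − 0.5q_X.
Solving the two reaction functions simultaneously: (1 − (−0.25)(−0.5))q_X = 68.5 − 0.25·134, so 0.875q_X = 35 and q_X = 40.
Then q_W = 134 − 0.5·40 = 114.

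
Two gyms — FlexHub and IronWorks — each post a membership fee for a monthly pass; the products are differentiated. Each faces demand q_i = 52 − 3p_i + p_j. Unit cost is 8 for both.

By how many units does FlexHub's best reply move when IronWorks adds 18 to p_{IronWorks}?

FlexHub's profit: π = (p_{FlexHub} − 8)(52 − 3p_{FlexHub} + p_{IronWorks}).
∂π/∂p_{FlexHub} = 76 − 6p_{FlexHub} + p_{IronWorks} = 0 ⇒ p_{FlexHub} = 38/3 + (1/6)p_{IronWorks}.
The reaction-function slope is 1/6, so an 18-unit rise in p_{IronWorks} moves p_{FlexHub} by 1/6 × 18 = 3. FlexHub's best response rises — the actions are strategic complements.

3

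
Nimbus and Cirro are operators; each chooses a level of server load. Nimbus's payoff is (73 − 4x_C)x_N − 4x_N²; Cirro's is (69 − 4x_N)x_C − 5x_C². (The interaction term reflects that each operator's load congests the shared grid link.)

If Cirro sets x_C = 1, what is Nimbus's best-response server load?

Expanding Nimbus's payoff: 73x_N − 4x_Cx_N − 4x_N².
∂π/∂x_N = 73 − 4x_C − 8x_N = 0, so x_N = 9.125 − 0.5x_C.
At x_C = 1: x_N = 9.125 − 0.5·1 = 8.625.

8.625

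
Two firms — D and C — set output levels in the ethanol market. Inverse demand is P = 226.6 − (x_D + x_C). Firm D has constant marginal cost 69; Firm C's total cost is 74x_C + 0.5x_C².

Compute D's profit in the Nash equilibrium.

Firm D's profit: π = x_D(226.6 − (x_D + x_C)) − 69x_D.
∂π/∂x_D = 157.6 − 2x_D − x_C = 0, so x_D = 78.8 − 0.5x_C.
For C: ∂π/∂x_C = 152.6 − 3x_C − x_D = 0 ⇒ x_C = 763/15 − (1/3)x_D.
Plugging x_C into D's best response: x_D = 78.8 − 0.5(763/15 − (1/3)x_D) ⇒ (5/6)x_D = 1601/30, so x_D = 64.04.
Then x_C = 763/15 − (1/3)·64.04 = 29.52.
Price P = 226.6 − 93.56 = 133.04.
D's profit: (133.04 − 69)·64.04 = 4101.1216.

4101.1216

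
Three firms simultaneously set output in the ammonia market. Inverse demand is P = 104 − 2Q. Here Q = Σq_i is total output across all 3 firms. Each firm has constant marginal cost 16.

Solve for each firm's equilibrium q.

A representative firm's profit is π_i = q_i(104 − 2Q) − 16q_i, with Q = q_i + Σ_{j≠i} q_j.
First-order condition: 88 − 4q_i − 2Σ_{j≠i} q_j = 0.
Imposing symmetry (q_j = q for all j) turns Σ_{j≠i} q_j into 2q, so 88 = 8q and q = 11.

11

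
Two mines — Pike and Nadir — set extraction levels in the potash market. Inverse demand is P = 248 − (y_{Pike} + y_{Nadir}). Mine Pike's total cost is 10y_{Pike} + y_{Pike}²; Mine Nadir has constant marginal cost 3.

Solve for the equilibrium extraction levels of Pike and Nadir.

33, 106

Mine Pike's profit: π = y_{Pike}(248 − (y_{Pike} + y_{Nadir})) − 10y_{Pike} − y_{Pike}².
∂π/∂y_{Pike} = 238 − 4y_{Pike} − y_{Nadir} = 0, so y_{Pike} = 59.5 − 0.25y_{Nadir}.
For Nadir: ∂π/∂y_{Nadir} = 245 − 2y_{Nadir} − y_{Pike} = 0 ⇒ y_{Nadir} = 122.5 − 0.5y_{Pike}.
Plugging y_{Nadir} into Pike's best response: y_{Pike} = 59.5 − 0.25(122.5 − 0.5y_{Pike}) ⇒ 0.875y_{Pike} = 28.875, so y_{Pike} = 33.
Then y_{Nadir} = 122.5 − 0.5·33 = 106.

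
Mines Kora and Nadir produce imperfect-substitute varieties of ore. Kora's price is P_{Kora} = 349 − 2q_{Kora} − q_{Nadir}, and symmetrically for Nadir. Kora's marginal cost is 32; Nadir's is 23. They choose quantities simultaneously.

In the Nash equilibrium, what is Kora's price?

Mine Kora's profit: π = q_{Kora}(349 − 2q_{Kora} − q_{Nadir}) − 32q_{Kora}.
∂π/∂q_{Kora} = 317 − 4q_{Kora} − q_{Nadir} = 0 ⇒ q_{Kora} = 79.25 − 0.25q_{Nadir}.
Similarly q_{Nadir} = 81.5 − 0.25q_{Kora}.
Plugging q_{Nadir} into Kora's best response: q_{Kora} = 79.25 − 0.25(81.5 − 0.25q_{Kora}) ⇒ 0.9375q_{Kora} = 58.875, so q_{Kora} = 62.8.
Then q_{Nadir} = 81.5 − 0.25·62.8 = 65.8.
P_{Kora} = 349 − 2·62.8 − 65.8 = 157.6.

157.6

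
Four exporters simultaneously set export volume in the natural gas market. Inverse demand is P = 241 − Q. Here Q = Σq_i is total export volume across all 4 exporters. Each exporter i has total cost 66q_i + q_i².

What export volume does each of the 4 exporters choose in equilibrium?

25

A representative exporter's profit is π_i = q_i(241 − Q) − 66q_i − q_i², with Q = q_i + Σ_{j≠i} q_j.
First-order condition: 175 − 4q_i − Σ_{j≠i} q_j = 0.
With identical exporters, set every q_j = q: then 175 − 4q − 3q = 0, i.e. q = 175/7 = 25.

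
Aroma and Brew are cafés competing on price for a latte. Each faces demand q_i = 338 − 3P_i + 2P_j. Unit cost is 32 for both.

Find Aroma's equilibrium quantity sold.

Aroma's profit: π = (P_{Aroma} − 32)(338 − 3P_{Aroma} + 2P_{Brew}).
∂π/∂P_{Aroma} = 434 − 6P_{Aroma} + 2P_{Brew} = 0 ⇒ P_{Aroma} = 217/3 + (1/3)P_{Brew}.
The game is symmetric, so in equilibrium P_{Brew} = P_{Aroma}: the reaction function gives (2/3)P_{Aroma} = 217/3, hence P_{Aroma} = 108.5.
q_{Aroma} = 338 − 3·108.5 + 2·108.5 = 229.5.

229.5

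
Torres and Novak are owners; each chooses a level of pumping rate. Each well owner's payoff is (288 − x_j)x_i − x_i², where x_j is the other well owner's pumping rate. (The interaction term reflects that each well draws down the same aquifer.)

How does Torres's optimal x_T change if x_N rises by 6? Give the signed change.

-3

Torres's payoff is (288 − x_N)x_T − x_T².
∂π/∂x_T = 288 − x_N − 2x_T = 0, so x_T = 144 − 0.5x_N.
The reaction-function slope is −0.5, so a 6-unit rise in x_N moves x_T by −0.5 × 6 = −3. Torres's best response falls — the actions are strategic substitutes.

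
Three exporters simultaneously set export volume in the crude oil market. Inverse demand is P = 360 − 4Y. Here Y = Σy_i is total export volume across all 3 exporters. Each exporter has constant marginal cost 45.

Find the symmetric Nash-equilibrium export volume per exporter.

A representative exporter's profit is π_i = y_i(360 − 4Y) − 45y_i, with Y = y_i + Σ_{j≠i} y_j.
First-order condition: 315 − 8y_i − 4Σ_{j≠i} y_j = 0.
In a symmetric equilibrium every exporter chooses the same y, so Σ_{j≠i} y_j = 2y. The condition becomes 315 − 16y = 0, giving y = 315/16 = 19.6875.

19.6875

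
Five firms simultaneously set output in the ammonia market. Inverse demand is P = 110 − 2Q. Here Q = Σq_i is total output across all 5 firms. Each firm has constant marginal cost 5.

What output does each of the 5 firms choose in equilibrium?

8.75

A representative firm's profit is π_i = q_i(110 − 2Q) − 5q_i, with Q = q_i + Σ_{j≠i} q_j.
First-order condition: 105 − 4q_i − 2Σ_{j≠i} q_j = 0.
With identical firms, set every q_j = q: then 105 − 4q − 8q = 0, i.e. q = 105/12 = 8.75.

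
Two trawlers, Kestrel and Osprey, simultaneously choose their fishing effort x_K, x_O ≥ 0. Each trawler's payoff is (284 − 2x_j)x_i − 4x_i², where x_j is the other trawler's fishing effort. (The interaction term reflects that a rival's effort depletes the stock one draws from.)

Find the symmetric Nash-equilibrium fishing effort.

28.4

Kestrel's payoff is (284 − 2x_O)x_K − 4x_K².
∂π/∂x_K = 284 − 2x_O − 8x_K = 0, so x_K = 35.5 − 0.25x_O.
By symmetry x_O = x_K; substituting into the reaction function, 1.25x_K = 35.5 and x_K = 28.4.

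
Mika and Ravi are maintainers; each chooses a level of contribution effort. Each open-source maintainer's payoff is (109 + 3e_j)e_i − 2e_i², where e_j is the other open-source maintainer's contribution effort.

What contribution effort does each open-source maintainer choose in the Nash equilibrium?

Mika's payoff is (109 + 3e_R)e_M − 2e_M².
∂π/∂e_M = 109 + 3e_R − 4e_M = 0, so e_M = 27.25 + 0.75e_R.
By symmetry e_R = e_M; substituting into the reaction function, 0.25e_M = 27.25 and e_M = 109.

109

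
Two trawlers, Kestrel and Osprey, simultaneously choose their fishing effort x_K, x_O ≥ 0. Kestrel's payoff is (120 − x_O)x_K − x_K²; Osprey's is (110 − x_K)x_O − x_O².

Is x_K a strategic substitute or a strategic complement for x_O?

Expanding Kestrel's payoff: 120x_K − x_Ox_K − x_K².
∂π/∂x_K = 120 − x_O − 2x_K = 0, so x_K = 60 − 0.5x_O.
The best-response slope dx_K/dx_O = −0.5 < 0: the reaction function is downward-sloping, so the choices are strategic substitutes.

strategic substitutes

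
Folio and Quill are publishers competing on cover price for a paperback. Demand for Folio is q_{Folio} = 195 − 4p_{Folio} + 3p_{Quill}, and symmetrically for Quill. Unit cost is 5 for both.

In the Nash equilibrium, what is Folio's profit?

5776

Folio's profit: π = (p_{Folio} − 5)(195 − 4p_{Folio} + 3p_{Quill}).
∂π/∂p_{Folio} = 215 − 8p_{Folio} + 3p_{Quill} = 0 ⇒ p_{Folio} = 26.875 + 0.375p_{Quill}.
Setting p_{Folio} = p_{Quill} in the reaction function: p_{Folio} = 26.875 + 0.375p_{Folio}, so p_{Folio} = 26.875 / 0.625 = 43.
q_{Folio} = 195 − 4·43 + 3·43 = 152.
Profit = (43 − 5)·152 = 5776.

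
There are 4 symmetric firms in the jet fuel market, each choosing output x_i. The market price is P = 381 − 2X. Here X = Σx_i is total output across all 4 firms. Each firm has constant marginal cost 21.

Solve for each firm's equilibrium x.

36

A representative firm's profit is π_i = x_i(381 − 2X) − 21x_i, with X = x_i + Σ_{j≠i} x_j.
First-order condition: 360 − 4x_i − 2Σ_{j≠i} x_j = 0.
Imposing symmetry (x_j = x for all j) turns Σ_{j≠i} x_j into 3x, so 360 = 10x and x = 36.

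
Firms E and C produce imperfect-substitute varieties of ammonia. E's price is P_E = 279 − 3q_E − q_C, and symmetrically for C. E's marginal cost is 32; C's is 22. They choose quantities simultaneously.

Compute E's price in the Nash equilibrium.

137

Firm E's profit: π = q_E(279 − 3q_E − q_C) − 32q_E.
∂π/∂q_E = 247 − 6q_E − q_C = 0 ⇒ q_E = 247/6 − (1/6)q_C.
Similarly q_C = 257/6 − (1/6)q_E.
Solving the two reaction functions simultaneously: (1 − (−1/6)(−1/6))q_E = 247/6 − (1/6)·(257/6), so (35/36)q_E = 1225/36 and q_E = 35.
Then q_C = 257/6 − (1/6)·35 = 37.
P_E = 279 − 3·35 − 37 = 137.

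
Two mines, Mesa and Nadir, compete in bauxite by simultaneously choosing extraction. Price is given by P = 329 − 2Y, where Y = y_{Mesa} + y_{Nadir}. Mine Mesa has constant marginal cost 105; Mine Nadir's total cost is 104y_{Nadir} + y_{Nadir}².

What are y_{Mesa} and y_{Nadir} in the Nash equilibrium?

44.7, 22.6

Mine Mesa's profit: π = y_{Mesa}(329 − 2(y_{Mesa} + y_{Nadir})) − 105y_{Mesa}.
∂π/∂y_{Mesa} = 224 − 4y_{Mesa} − 2y_{Nadir} = 0, so y_{Mesa} = 56 − 0.5y_{Nadir}.
For Nadir: ∂π/∂y_{Nadir} = 225 − 6y_{Nadir} − 2y_{Mesa} = 0 ⇒ y_{Nadir} = 37.5 − (1/3)y_{Mesa}.
Substituting the second reaction function into the first: y_{Mesa} = 56 − 0.5(37.5 − (1/3)y_{Mesa}), which gives (5/6)y_{Mesa} = 37.25 ⇒ y_{Mesa} = 44.7.
Then y_{Nadir} = 37.5 − (1/3)·44.7 = 22.6.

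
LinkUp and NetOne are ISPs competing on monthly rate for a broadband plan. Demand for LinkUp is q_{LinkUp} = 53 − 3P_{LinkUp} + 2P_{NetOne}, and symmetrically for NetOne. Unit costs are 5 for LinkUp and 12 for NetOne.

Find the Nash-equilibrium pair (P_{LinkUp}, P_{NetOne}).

18.3125, 20.9375

LinkUp's profit: π = (P_{LinkUp} − 5)(53 − 3P_{LinkUp} + 2P_{NetOne}).
∂π/∂P_{LinkUp} = 68 − 6P_{LinkUp} + 2P_{NetOne} = 0 ⇒ P_{LinkUp} = 34/3 + (1/3)P_{NetOne}.
Similarly P_{NetOne} = 89/6 + (1/3)P_{LinkUp}.
Solving the two reaction functions simultaneously: (1 − (1/3)(1/3))P_{LinkUp} = 34/3 + (1/3)·(89/6), so (8/9)P_{LinkUp} = 293/18 and P_{LinkUp} = 18.3125.
Then P_{NetOne} = 89/6 + (1/3)·18.3125 = 20.9375.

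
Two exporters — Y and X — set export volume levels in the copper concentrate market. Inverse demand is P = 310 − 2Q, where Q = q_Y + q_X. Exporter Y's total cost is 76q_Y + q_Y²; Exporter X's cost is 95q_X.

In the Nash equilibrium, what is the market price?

Exporter Y's profit: π = q_Y(310 − 2(q_Y + q_X)) − 76q_Y − q_Y².
∂π/∂q_Y = 234 − 6q_Y − 2q_X = 0, so q_Y = 39 − (1/3)q_X.
For X: ∂π/∂q_X = 215 − 4q_X − 2q_Y = 0 ⇒ q_X = 53.75 − 0.5q_Y.
Solving the two reaction functions simultaneously: (1 − (−1/3)(−0.5))q_Y = 39 − (1/3)·53.75, so (5/6)q_Y = 253/12 and q_Y = 25.3.
Then q_X = 53.75 − 0.5·25.3 = 41.1.
Equilibrium price: P = 310 − 2·66.4 = 177.2.

177.2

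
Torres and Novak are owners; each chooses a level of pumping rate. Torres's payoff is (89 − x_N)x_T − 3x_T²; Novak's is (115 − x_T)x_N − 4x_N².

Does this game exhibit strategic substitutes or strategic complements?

Expanding Torres's payoff: 89x_T − x_Nx_T − 3x_T².
∂π/∂x_T = 89 − x_N − 6x_T = 0, so x_T = 89/6 − (1/6)x_N.
The best-response slope dx_T/dx_N = −1/6 < 0: the reaction function is downward-sloping, so the choices are strategic substitutes.

strategic substitutes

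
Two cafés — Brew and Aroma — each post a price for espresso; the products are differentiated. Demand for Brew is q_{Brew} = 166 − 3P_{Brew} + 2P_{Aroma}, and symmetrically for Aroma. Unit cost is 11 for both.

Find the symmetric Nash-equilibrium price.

49.75

Brew's profit: π = (P_{Brew} − 11)(166 − 3P_{Brew} + 2P_{Aroma}).
∂π/∂P_{Brew} = 199 − 6P_{Brew} + 2P_{Aroma} = 0 ⇒ P_{Brew} = 199/6 + (1/3)P_{Aroma}.
By symmetry P_{Aroma} = P_{Brew}; substituting into the reaction function, (2/3)P_{Brew} = 199/6 and P_{Brew} = 49.75.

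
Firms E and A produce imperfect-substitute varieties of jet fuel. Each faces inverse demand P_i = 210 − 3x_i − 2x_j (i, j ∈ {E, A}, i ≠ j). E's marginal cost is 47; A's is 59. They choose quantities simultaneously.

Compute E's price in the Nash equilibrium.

110.375

Firm E's profit: π = x_E(210 − 3x_E − 2x_A) − 47x_E.
∂π/∂x_E = 163 − 6x_E − 2x_A = 0 ⇒ x_E = 163/6 − (1/3)x_A.
Similarly x_A = 151/6 − (1/3)x_E.
Substituting the second reaction function into the first: x_E = 163/6 − (1/3)(151/6 − (1/3)x_E), which gives (8/9)x_E = 169/9 ⇒ x_E = 21.125.
Then x_A = 151/6 − (1/3)·21.125 = 18.125.
P_E = 210 − 3·21.125 − 2·18.125 = 110.375.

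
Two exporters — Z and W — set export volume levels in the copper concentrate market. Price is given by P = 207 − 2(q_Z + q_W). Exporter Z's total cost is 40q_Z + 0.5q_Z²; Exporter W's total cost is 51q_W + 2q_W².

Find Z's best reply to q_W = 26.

Exporter Z's profit: π = q_Z(207 − 2(q_Z + q_W)) − 40q_Z − 0.5q_Z².
∂π/∂q_Z = 167 − 5q_Z − 2q_W = 0, so q_Z = 33.4 − 0.4q_W.
At q_W = 26: q_Z = 33.4 − 0.4·26 = 23.

23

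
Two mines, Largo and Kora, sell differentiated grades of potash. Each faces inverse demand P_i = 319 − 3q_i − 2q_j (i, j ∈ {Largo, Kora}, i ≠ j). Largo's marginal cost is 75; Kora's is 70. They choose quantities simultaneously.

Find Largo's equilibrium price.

Mine Largo's profit: π = q_{Largo}(319 − 3q_{Largo} − 2q_{Kora}) − 75q_{Largo}.
∂π/∂q_{Largo} = 244 − 6q_{Largo} − 2q_{Kora} = 0 ⇒ q_{Largo} = 122/3 − (1/3)q_{Kora}.
Similarly q_{Kora} = 41.5 − (1/3)q_{Largo}.
Substituting the second reaction function into the first: q_{Largo} = 122/3 − (1/3)(41.5 − (1/3)q_{Largo}), which gives (8/9)q_{Largo} = 161/6 ⇒ q_{Largo} = 30.1875.
Then q_{Kora} = 41.5 − (1/3)·30.1875 = 31.4375.
P_{Largo} = 319 − 3·30.1875 − 2·31.4375 = 165.5625.

165.5625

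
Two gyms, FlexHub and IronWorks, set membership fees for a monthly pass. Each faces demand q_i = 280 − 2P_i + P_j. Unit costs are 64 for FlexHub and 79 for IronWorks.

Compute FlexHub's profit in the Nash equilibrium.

10952

FlexHub's profit: π = (P_{FlexHub} − 64)(280 − 2P_{FlexHub} + P_{IronWorks}).
∂π/∂P_{FlexHub} = 408 − 4P_{FlexHub} + P_{IronWorks} = 0 ⇒ P_{FlexHub} = 102 + 0.25P_{IronWorks}.
Similarly P_{IronWorks} = 109.5 + 0.25P_{FlexHub}.
Plugging P_{IronWorks} into FlexHub's best response: P_{FlexHub} = 102 + 0.25(109.5 + 0.25P_{FlexHub}) ⇒ 0.9375P_{FlexHub} = 129.375, so P_{FlexHub} = 138.
Then P_{IronWorks} = 109.5 + 0.25·138 = 144.
q_{FlexHub} = 280 − 2·138 + 144 = 148.
Profit = (138 − 64)·148 = 10952.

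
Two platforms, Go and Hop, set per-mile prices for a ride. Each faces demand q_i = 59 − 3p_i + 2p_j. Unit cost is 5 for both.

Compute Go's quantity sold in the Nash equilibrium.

Go's profit: π = (p_{Go} − 5)(59 − 3p_{Go} + 2p_{Hop}).
∂π/∂p_{Go} = 74 − 6p_{Go} + 2p_{Hop} = 0 ⇒ p_{Go} = 37/3 + (1/3)p_{Hop}.
The game is symmetric, so in equilibrium p_{Hop} = p_{Go}: the reaction function gives (2/3)p_{Go} = 37/3, hence p_{Go} = 18.5.
q_{Go} = 59 − 3·18.5 + 2·18.5 = 40.5.

40.5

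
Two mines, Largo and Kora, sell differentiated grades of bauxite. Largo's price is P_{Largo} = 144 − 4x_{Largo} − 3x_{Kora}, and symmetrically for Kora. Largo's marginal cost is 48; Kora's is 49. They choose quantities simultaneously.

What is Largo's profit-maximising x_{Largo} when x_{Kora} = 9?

8.625

Mine Largo's profit: π = x_{Largo}(144 − 4x_{Largo} − 3x_{Kora}) − 48x_{Largo}.
∂π/∂x_{Largo} = 96 − 8x_{Largo} − 3x_{Kora} = 0 ⇒ x_{Largo} = 12 − 0.375x_{Kora}.
At x_{Kora} = 9: x_{Largo} = 12 − 0.375·9 = 8.625.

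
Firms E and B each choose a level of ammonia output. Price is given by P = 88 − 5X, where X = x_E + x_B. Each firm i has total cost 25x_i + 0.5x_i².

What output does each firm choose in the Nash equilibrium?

Firm E's profit: π = x_E(88 − 5(x_E + x_B)) − 25x_E − 0.5x_E².
∂π/∂x_E = 63 − 11x_E − 5x_B = 0, so x_E = 63/11 − (5/11)x_B.
By symmetry x_B = x_E; substituting into the reaction function, (16/11)x_E = 63/11 and x_E = 3.9375.

3.9375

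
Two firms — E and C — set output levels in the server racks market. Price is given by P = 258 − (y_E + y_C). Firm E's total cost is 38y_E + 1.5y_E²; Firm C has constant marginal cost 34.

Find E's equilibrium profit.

Firm E's profit: π = y_E(258 − (y_E + y_C)) − 38y_E − 1.5y_E².
∂π/∂y_E = 220 − 5y_E − y_C = 0, so y_E = 44 − 0.2y_C.
For C: ∂π/∂y_C = 224 − 2y_C − y_E = 0 ⇒ y_C = 112 − 0.5y_E.
Plugging y_C into E's best response: y_E = 44 − 0.2(112 − 0.5y_E) ⇒ 0.9y_E = 21.6, so y_E = 24.
Then y_C = 112 − 0.5·24 = 100.
Price P = 258 − 124 = 134.
E's profit: (134 − 38)·24 − 1.5(24)² = 1440.

1440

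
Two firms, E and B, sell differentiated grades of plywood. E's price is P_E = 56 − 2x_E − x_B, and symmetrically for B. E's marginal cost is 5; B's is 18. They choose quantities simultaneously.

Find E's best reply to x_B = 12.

Firm E's profit: π = x_E(56 − 2x_E − x_B) − 5x_E.
∂π/∂x_E = 51 − 4x_E − x_B = 0 ⇒ x_E = 12.75 − 0.25x_B.
At x_B = 12: x_E = 12.75 − 0.25·12 = 9.75.

9.75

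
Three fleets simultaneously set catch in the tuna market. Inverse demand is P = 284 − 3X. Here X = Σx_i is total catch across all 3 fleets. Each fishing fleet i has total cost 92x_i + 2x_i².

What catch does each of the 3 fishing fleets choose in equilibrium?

12

A representative fishing fleet's profit is π_i = x_i(284 − 3X) − 92x_i − 2x_i², with X = x_i + Σ_{j≠i} x_j.
First-order condition: 192 − 10x_i − 3Σ_{j≠i} x_j = 0.
With identical fishing fleets, set every x_j = x: then 192 − 10x − 6x = 0, i.e. x = 192/16 = 12.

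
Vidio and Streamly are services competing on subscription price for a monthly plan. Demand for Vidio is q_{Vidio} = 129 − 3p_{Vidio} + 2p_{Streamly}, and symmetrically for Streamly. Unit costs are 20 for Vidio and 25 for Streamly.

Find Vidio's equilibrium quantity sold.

Vidio's profit: π = (p_{Vidio} − 20)(129 − 3p_{Vidio} + 2p_{Streamly}).
∂π/∂p_{Vidio} = 189 − 6p_{Vidio} + 2p_{Streamly} = 0 ⇒ p_{Vidio} = 31.5 + (1/3)p_{Streamly}.
Similarly p_{Streamly} = 34 + (1/3)p_{Vidio}.
Plugging p_{Streamly} into Vidio's best response: p_{Vidio} = 31.5 + (1/3)(34 + (1/3)p_{Vidio}) ⇒ (8/9)p_{Vidio} = 257/6, so p_{Vidio} = 48.1875.
Then p_{Streamly} = 34 + (1/3)·48.1875 = 50.0625.
q_{Vidio} = 129 − 3·48.1875 + 2·50.0625 = 84.5625.

84.5625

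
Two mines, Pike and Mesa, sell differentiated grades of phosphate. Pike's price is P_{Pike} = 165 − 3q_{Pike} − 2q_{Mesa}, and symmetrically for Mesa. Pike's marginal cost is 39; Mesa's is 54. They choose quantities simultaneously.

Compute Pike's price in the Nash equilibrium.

Mine Pike's profit: π = q_{Pike}(165 − 3q_{Pike} − 2q_{Mesa}) − 39q_{Pike}.
∂π/∂q_{Pike} = 126 − 6q_{Pike} − 2q_{Mesa} = 0 ⇒ q_{Pike} = 21 − (1/3)q_{Mesa}.
Similarly q_{Mesa} = 18.5 − (1/3)q_{Pike}.
Solving the two reaction functions simultaneously: (1 − (−1/3)(−1/3))q_{Pike} = 21 − (1/3)·18.5, so (8/9)q_{Pike} = 89/6 and q_{Pike} = 16.6875.
Then q_{Mesa} = 18.5 − (1/3)·16.6875 = 12.9375.
P_{Pike} = 165 − 3·16.6875 − 2·12.9375 = 89.0625.

89.0625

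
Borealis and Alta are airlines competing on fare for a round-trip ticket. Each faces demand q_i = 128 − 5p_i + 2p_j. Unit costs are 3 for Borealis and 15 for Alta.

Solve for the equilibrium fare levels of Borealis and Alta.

19.125, 24.125

Borealis's profit: π = (p_{Borealis} − 3)(128 − 5p_{Borealis} + 2p_{Alta}).
∂π/∂p_{Borealis} = 143 − 10p_{Borealis} + 2p_{Alta} = 0 ⇒ p_{Borealis} = 14.3 + 0.2p_{Alta}.
Similarly p_{Alta} = 20.3 + 0.2p_{Borealis}.
Plugging p_{Alta} into Borealis's best response: p_{Borealis} = 14.3 + 0.2(20.3 + 0.2p_{Borealis}) ⇒ 0.96p_{Borealis} = 18.36, so p_{Borealis} = 19.125.
Then p_{Alta} = 20.3 + 0.2·19.125 = 24.125.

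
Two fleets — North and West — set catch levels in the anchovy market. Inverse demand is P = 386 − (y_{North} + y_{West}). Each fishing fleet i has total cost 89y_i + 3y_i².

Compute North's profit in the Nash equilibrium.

Fishing fleet North's profit: π = y_{North}(386 − (y_{North} + y_{West})) − 89y_{North} − 3y_{North}².
∂π/∂y_{North} = 297 − 8y_{North} − y_{West} = 0, so y_{North} = 37.125 − 0.125y_{West}.
By symmetry y_{West} = y_{North}; substituting into the reaction function, 1.125y_{North} = 37.125 and y_{North} = 33.
Price P = 386 − 66 = 320.
North's profit: (320 − 89)·33 − 3(33)² = 4356.

4356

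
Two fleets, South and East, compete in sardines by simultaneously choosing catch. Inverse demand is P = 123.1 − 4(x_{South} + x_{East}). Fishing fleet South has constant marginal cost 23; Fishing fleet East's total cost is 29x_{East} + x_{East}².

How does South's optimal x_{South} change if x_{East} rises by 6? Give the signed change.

-3

Fishing fleet South's profit: π = x_{South}(123.1 − 4(x_{South} + x_{East})) − 23x_{South}.
∂π/∂x_{South} = 100.1 − 8x_{South} − 4x_{East} = 0, so x_{South} = 12.5125 − 0.5x_{East}.
The reaction-function slope is −0.5, so a 6-unit rise in x_{East} moves x_{South} by −0.5 × 6 = −3. South's best response falls — the actions are strategic substitutes.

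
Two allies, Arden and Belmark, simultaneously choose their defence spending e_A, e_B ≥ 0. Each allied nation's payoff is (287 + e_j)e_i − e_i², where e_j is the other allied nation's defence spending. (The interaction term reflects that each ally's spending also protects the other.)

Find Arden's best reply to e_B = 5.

Arden's payoff is (287 + e_B)e_A − e_A².
∂π/∂e_A = 287 + e_B − 2e_A = 0, so e_A = 143.5 + 0.5e_B.
At e_B = 5: e_A = 143.5 + 0.5·5 = 146.

146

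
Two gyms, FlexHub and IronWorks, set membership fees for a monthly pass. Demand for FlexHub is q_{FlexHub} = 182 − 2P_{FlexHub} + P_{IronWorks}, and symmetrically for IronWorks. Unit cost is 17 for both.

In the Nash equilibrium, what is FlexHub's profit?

6050

FlexHub's profit: π = (P_{FlexHub} − 17)(182 − 2P_{FlexHub} + P_{IronWorks}).
∂π/∂P_{FlexHub} = 216 − 4P_{FlexHub} + P_{IronWorks} = 0 ⇒ P_{FlexHub} = 54 + 0.25P_{IronWorks}.
The game is symmetric, so in equilibrium P_{IronWorks} = P_{FlexHub}: the reaction function gives 0.75P_{FlexHub} = 54, hence P_{FlexHub} = 72.
q_{FlexHub} = 182 − 2·72 + 72 = 110.
Profit = (72 − 17)·110 = 6050.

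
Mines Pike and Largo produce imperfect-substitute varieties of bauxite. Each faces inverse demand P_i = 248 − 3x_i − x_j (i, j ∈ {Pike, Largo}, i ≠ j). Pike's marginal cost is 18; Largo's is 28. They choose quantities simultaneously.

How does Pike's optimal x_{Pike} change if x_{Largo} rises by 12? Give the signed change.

Mine Pike's profit: π = x_{Pike}(248 − 3x_{Pike} − x_{Largo}) − 18x_{Pike}.
∂π/∂x_{Pike} = 230 − 6x_{Pike} − x_{Largo} = 0 ⇒ x_{Pike} = 115/3 − (1/6)x_{Largo}.
The reaction-function slope is −1/6, so a 12-unit rise in x_{Largo} moves x_{Pike} by −1/6 × 12 = −2. Pike's best response falls — the actions are strategic substitutes.

-2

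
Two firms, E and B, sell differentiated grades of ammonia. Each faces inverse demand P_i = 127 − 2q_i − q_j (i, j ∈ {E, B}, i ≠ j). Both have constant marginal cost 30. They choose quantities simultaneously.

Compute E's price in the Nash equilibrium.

68.8

Firm E's profit: π = q_E(127 − 2q_E − q_B) − 30q_E.
∂π/∂q_E = 97 − 4q_E − q_B = 0 ⇒ q_E = 24.25 − 0.25q_B.
Setting q_E = q_B in the reaction function: q_E = 24.25 − 0.25q_E, so q_E = 24.25 / 1.25 = 19.4.
P_E = 127 − 2·19.4 − 19.4 = 68.8.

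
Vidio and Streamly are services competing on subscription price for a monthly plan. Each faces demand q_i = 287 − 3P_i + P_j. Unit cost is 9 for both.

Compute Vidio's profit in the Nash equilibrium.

Vidio's profit: π = (P_{Vidio} − 9)(287 − 3P_{Vidio} + P_{Streamly}).
∂π/∂P_{Vidio} = 314 − 6P_{Vidio} + P_{Streamly} = 0 ⇒ P_{Vidio} = 157/3 + (1/6)P_{Streamly}.
By symmetry P_{Streamly} = P_{Vidio}; substituting into the reaction function, (5/6)P_{Vidio} = 157/3 and P_{Vidio} = 62.8.
q_{Vidio} = 287 − 3·62.8 + 62.8 = 161.4.
Profit = (62.8 − 9)·161.4 = 8683.32.

8683.32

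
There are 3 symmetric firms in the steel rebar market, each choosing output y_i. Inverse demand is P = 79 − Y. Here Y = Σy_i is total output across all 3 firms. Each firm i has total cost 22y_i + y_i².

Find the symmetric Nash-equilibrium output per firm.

A representative firm's profit is π_i = y_i(79 − Y) − 22y_i − y_i², with Y = y_i + Σ_{j≠i} y_j.
First-order condition: 57 − 4y_i − Σ_{j≠i} y_j = 0.
With identical firms, set every y_j = y: then 57 − 4y − 2y = 0, i.e. y = 57/6 = 9.5.

9.5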